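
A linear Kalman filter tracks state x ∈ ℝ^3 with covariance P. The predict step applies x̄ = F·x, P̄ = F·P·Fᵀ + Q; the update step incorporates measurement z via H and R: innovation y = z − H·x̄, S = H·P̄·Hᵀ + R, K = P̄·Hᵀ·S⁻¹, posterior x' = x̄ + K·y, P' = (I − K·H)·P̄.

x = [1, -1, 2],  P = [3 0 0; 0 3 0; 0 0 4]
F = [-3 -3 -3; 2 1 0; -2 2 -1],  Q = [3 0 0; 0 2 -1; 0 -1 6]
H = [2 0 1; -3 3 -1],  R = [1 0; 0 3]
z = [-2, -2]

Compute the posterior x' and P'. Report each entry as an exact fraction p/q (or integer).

x̄ = F·x = [-6, 1, -6]
P̄ = F·P·Fᵀ + Q = [93 -27 12; -27 17 -7; 12 -7 34]
y = z − H·x̄ = [16, -29]
S = H·P̄·Hᵀ + R = [455 -835; -835 1627]
K = P̄·Hᵀ·S⁻¹ = [5763/21530 -393/4306; 8409/21530 1231/4306; 18381/43060 1405/8612]
x' = x̄ + K·y = [20013/21530, -22421/21530, -167989/43060]
P' = (I − K·H)·P̄ = [65118/10765 21684/10765 -254709/21530; 21684/10765 11707/10765 -78327/21530; -254709/21530 -78327/21530 1037217/43060]

x' = [20013/21530, -22421/21530, -167989/43060]
P' = [65118/10765 21684/10765 -254709/21530; 21684/10765 11707/10765 -78327/21530; -254709/21530 -78327/21530 1037217/43060]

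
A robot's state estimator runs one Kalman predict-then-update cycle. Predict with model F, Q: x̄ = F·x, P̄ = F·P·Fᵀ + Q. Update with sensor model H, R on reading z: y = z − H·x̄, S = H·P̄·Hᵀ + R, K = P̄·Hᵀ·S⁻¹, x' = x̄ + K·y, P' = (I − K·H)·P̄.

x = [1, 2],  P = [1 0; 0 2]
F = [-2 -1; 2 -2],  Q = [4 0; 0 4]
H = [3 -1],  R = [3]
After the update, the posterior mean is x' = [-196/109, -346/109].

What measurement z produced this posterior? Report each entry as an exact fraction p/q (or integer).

z = [-2]

x̄ = F·x = [-4, -2]
P̄ = F·P·Fᵀ + Q = [10 0; 0 16]
S = H·P̄·Hᵀ + R = [109]
K = P̄·Hᵀ·S⁻¹ = [30/109; -16/109]
x' − x̄ = [240/109, -128/109] = K·y
y = (KᵀK)⁻¹·Kᵀ·(x' − x̄) = [8]
z = y + H·x̄ = [8] + [-10] = [-2]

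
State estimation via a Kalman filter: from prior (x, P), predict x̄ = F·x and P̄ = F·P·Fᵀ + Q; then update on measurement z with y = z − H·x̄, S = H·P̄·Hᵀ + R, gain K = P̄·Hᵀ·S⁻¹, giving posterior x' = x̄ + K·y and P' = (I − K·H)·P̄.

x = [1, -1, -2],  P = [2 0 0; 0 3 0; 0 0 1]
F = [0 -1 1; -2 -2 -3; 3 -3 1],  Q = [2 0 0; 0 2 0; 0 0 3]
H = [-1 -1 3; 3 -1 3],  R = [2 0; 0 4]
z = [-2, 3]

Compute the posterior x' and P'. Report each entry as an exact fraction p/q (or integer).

x' = [9043/8723, 75918/8723, 23516/8723]
P' = [6009/17446 6093/17446 701/8723; 6093/17446 454975/17446 75098/8723; 701/8723 75098/8723 26109/8723]

x̄ = F·x = [-1, 6, 4]
P̄ = F·P·Fᵀ + Q = [6 3 10; 3 31 3; 10 3 49]
y = z − H·x̄ = [-9, 0]
S = H·P̄·Hᵀ + R = [408 490; 490 674]
K = P̄·Hᵀ·S⁻¹ = [-1974/8723 4035/17446; -2620/8723 3473/17446; 1264/8723 1333/8723]
x' = x̄ + K·y = [9043/8723, 75918/8723, 23516/8723]
P' = (I − K·H)·P̄ = [6009/17446 6093/17446 701/8723; 6093/17446 454975/17446 75098/8723; 701/8723 75098/8723 26109/8723]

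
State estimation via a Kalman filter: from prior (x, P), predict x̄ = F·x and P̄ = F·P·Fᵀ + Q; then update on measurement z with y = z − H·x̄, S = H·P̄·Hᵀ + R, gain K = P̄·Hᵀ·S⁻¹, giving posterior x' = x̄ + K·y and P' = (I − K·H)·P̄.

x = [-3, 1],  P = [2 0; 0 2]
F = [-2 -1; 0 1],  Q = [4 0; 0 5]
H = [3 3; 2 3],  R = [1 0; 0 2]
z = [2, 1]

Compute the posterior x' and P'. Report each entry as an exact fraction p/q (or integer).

x' = [1445/1249, -563/1249]
P' = [2566/1249 -2260/1249; -2260/1249 2082/1249]

x̄ = F·x = [5, 1]
P̄ = F·P·Fᵀ + Q = [14 -2; -2 7]
y = z − H·x̄ = [-16, -12]
S = H·P̄·Hᵀ + R = [154 117; 117 97]
K = P̄·Hᵀ·S⁻¹ = [918/1249 -824/1249; -534/1249 863/1249]
x' = x̄ + K·y = [1445/1249, -563/1249]
P' = (I − K·H)·P̄ = [2566/1249 -2260/1249; -2260/1249 2082/1249]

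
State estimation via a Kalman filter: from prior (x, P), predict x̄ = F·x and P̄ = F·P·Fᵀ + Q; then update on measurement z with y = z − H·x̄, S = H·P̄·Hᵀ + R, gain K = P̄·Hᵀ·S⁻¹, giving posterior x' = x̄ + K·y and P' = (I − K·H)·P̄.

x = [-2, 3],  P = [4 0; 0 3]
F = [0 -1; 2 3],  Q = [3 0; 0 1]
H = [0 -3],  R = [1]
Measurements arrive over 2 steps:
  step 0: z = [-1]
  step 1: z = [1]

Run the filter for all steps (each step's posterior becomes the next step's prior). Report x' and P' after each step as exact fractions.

step 0: x' = [-813/397, 137/397], P' = [1653/397 -9/397; -9/397 44/397]
step 1: x' = [-12799/33035, -11553/33035], P' = [102619/33035 -57/33035; -57/33035 7297/66070]

step 0: x̄ = F·x = [-3, 5]
step 0: P̄ = F·P·Fᵀ + Q = [6 -9; -9 44]
step 0: y = z − H·x̄ = [14]
step 0: S = H·P̄·Hᵀ + R = [397]
step 0: K = P̄·Hᵀ·S⁻¹ = [27/397; -132/397]
step 0: x' = x̄ + K·y = [-813/397, 137/397]
step 0: P' = (I − K·H)·P̄ = [1653/397 -9/397; -9/397 44/397]
step 1: x̄ = F·x = [-137/397, -1215/397]
step 1: P̄ = F·P·Fᵀ + Q = [1235/397 -114/397; -114/397 7297/397]
step 1: y = z − H·x̄ = [-3248/397]
step 1: S = H·P̄·Hᵀ + R = [66070/397]
step 1: K = P̄·Hᵀ·S⁻¹ = [171/33035; -21891/66070]
step 1: x' = x̄ + K·y = [-12799/33035, -11553/33035]
step 1: P' = (I − K·H)·P̄ = [102619/33035 -57/33035; -57/33035 7297/66070]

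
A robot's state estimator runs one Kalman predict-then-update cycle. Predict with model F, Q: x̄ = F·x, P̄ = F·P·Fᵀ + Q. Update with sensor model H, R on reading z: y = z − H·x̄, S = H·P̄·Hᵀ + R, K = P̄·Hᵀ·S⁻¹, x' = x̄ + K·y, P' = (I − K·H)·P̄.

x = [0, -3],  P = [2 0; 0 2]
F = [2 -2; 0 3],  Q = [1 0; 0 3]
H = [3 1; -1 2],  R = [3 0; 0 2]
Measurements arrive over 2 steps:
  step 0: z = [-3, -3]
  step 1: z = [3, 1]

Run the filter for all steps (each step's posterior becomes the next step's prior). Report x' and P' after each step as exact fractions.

step 0: x̄ = F·x = [6, -9]
step 0: P̄ = F·P·Fᵀ + Q = [17 -12; -12 21]
step 0: y = z − H·x̄ = [-12, 21]
step 0: S = H·P̄·Hᵀ + R = [105 -69; -69 151]
step 0: K = P̄·Hᵀ·S⁻¹ = [510/1849 -269/1849; 487/3698 1545/3698]
step 0: x' = x̄ + K·y = [-675/1849, -6681/3698]
step 0: P' = (I − K·H)·P̄ = [514/1849 -12/1849; -12/1849 1533/3698]
step 1: x̄ = F·x = [5331/1849, -20043/3698]
step 1: P̄ = F·P·Fᵀ + Q = [7067/1849 -4671/1849; -4671/1849 24891/3698]
step 1: y = z − H·x̄ = [-849/3698, 27223/1849]
step 1: S = H·P̄·Hᵀ + R = [107139/3698 -19665/1849; -19665/1849 79231/1849]
step 1: K = P̄·Hᵀ·S⁻¹ = [355870/1390897 -199733/1390897; 164825/1390897 559869/1390897]
step 1: x' = x̄ + K·y = [987817/1390897, 666561/1390897]
step 1: P' = (I − K·H)·P̄ = [362098/1390897 -18684/1390897; -18684/1390897 550527/1390897]

step 0: x' = [-675/1849, -6681/3698], P' = [514/1849 -12/1849; -12/1849 1533/3698]
step 1: x' = [987817/1390897, 666561/1390897], P' = [362098/1390897 -18684/1390897; -18684/1390897 550527/1390897]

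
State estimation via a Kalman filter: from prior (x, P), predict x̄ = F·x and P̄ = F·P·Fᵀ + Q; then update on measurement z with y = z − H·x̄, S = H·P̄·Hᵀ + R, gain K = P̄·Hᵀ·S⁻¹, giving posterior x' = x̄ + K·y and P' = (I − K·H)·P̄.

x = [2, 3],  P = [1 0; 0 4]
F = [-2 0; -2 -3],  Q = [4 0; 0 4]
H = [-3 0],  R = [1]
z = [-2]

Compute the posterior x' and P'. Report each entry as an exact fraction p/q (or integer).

x̄ = F·x = [-4, -13]
P̄ = F·P·Fᵀ + Q = [8 4; 4 44]
y = z − H·x̄ = [-14]
S = H·P̄·Hᵀ + R = [73]
K = P̄·Hᵀ·S⁻¹ = [-24/73; -12/73]
x' = x̄ + K·y = [44/73, -781/73]
P' = (I − K·H)·P̄ = [8/73 4/73; 4/73 3068/73]

x' = [44/73, -781/73]
P' = [8/73 4/73; 4/73 3068/73]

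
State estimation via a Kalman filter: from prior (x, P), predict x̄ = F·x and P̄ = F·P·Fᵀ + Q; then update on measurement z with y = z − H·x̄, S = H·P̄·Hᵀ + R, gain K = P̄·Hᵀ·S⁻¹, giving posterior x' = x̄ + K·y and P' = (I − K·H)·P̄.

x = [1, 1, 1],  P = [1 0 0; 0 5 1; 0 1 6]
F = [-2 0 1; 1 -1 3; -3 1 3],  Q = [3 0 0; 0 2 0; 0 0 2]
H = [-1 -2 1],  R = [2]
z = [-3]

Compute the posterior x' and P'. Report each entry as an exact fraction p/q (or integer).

x' = [-53/47, 114/47, 100/141]
P' = [503/47 219/47 929/47; 219/47 445/47 1055/47; 929/47 1055/47 9035/141]

x̄ = F·x = [-1, 3, 1]
P̄ = F·P·Fᵀ + Q = [13 15 25; 15 56 46; 25 46 76]
y = z − H·x̄ = [1]
S = H·P̄·Hᵀ + R = [141]
K = P̄·Hᵀ·S⁻¹ = [-6/47; -27/47; -41/141]
x' = x̄ + K·y = [-53/47, 114/47, 100/141]
P' = (I − K·H)·P̄ = [503/47 219/47 929/47; 219/47 445/47 1055/47; 929/47 1055/47 9035/141]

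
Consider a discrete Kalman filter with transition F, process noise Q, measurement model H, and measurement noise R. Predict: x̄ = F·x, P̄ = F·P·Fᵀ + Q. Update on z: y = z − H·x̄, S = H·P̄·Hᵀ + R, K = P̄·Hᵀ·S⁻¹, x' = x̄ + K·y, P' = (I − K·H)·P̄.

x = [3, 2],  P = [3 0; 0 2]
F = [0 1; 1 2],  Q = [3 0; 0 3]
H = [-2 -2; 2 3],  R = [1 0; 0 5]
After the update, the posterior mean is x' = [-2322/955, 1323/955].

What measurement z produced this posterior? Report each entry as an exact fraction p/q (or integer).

x̄ = F·x = [2, 7]
P̄ = F·P·Fᵀ + Q = [5 4; 4 14]
S = H·P̄·Hᵀ + R = [109 -144; -144 199]
K = P̄·Hᵀ·S⁻¹ = [-414/955 -194/955; 36/955 266/955]
x' − x̄ = [-4232/955, -5362/955] = K·y
y = (KᵀK)⁻¹·Kᵀ·(x' − x̄) = [21, -23]
z = y + H·x̄ = [21, -23] + [-18, 25] = [3, 2]

z = [3, 2]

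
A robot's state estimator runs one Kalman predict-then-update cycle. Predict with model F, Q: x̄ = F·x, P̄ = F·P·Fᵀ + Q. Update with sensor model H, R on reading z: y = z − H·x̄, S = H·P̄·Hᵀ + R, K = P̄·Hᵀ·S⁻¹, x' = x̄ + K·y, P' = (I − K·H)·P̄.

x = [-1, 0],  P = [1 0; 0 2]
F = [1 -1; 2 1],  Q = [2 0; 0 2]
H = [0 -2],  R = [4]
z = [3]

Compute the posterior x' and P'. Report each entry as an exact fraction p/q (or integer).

x̄ = F·x = [-1, -2]
P̄ = F·P·Fᵀ + Q = [5 0; 0 8]
y = z − H·x̄ = [-1]
S = H·P̄·Hᵀ + R = [36]
K = P̄·Hᵀ·S⁻¹ = [0; -4/9]
x' = x̄ + K·y = [-1, -14/9]
P' = (I − K·H)·P̄ = [5 0; 0 8/9]

x' = [-1, -14/9]
P' = [5 0; 0 8/9]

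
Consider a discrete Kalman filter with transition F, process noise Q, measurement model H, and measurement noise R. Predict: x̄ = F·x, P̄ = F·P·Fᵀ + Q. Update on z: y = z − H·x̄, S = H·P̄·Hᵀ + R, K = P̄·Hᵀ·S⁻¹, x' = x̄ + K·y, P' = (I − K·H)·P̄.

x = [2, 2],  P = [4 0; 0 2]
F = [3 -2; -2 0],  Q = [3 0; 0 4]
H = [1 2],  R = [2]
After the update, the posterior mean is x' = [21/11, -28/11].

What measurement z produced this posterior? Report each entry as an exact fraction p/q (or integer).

z = [-3]

x̄ = F·x = [2, -4]
P̄ = F·P·Fᵀ + Q = [47 -24; -24 20]
S = H·P̄·Hᵀ + R = [33]
K = P̄·Hᵀ·S⁻¹ = [-1/33; 16/33]
x' − x̄ = [-1/11, 16/11] = K·y
y = (KᵀK)⁻¹·Kᵀ·(x' − x̄) = [3]
z = y + H·x̄ = [3] + [-6] = [-3]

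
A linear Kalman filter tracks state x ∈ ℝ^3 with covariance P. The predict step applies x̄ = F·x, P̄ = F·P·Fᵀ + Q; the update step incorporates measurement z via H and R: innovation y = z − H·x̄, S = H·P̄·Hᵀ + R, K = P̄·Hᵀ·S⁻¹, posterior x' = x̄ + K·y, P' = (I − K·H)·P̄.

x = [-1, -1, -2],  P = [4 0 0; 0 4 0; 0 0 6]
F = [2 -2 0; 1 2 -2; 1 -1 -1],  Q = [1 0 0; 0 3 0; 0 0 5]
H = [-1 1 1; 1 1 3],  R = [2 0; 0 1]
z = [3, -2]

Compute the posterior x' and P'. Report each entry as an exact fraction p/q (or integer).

x̄ = F·x = [0, 1, 2]
P̄ = F·P·Fᵀ + Q = [33 -8 16; -8 47 8; 16 8 19]
y = z − H·x̄ = [0, -9]
S = H·P̄·Hᵀ + R = [101 71; 71 380]
K = P̄·Hᵀ·S⁻¹ = [-14683/33339 9148/33339; 6489/11113 630/11113; -1571/33339 7400/33339]
x' = x̄ + K·y = [-27444/11113, 5443/11113, 26/11113]
P' = (I − K·H)·P̄ = [65308/33339 27331/11113 -46051/33339; 27331/11113 73814/11113 -33505/11113; -46051/33339 -33505/11113 51322/33339]

x' = [-27444/11113, 5443/11113, 26/11113]
P' = [65308/33339 27331/11113 -46051/33339; 27331/11113 73814/11113 -33505/11113; -46051/33339 -33505/11113 51322/33339]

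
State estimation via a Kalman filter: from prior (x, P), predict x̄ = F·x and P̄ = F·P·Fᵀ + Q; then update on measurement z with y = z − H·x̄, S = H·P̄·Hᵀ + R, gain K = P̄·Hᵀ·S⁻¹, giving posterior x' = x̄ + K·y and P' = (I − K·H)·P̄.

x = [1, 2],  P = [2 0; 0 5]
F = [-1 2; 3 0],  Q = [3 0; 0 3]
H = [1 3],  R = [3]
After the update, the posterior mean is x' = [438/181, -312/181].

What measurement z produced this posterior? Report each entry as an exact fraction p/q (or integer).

x̄ = F·x = [3, 3]
P̄ = F·P·Fᵀ + Q = [25 -6; -6 21]
S = H·P̄·Hᵀ + R = [181]
K = P̄·Hᵀ·S⁻¹ = [7/181; 57/181]
x' − x̄ = [-105/181, -855/181] = K·y
y = (KᵀK)⁻¹·Kᵀ·(x' − x̄) = [-15]
z = y + H·x̄ = [-15] + [12] = [-3]

z = [-3]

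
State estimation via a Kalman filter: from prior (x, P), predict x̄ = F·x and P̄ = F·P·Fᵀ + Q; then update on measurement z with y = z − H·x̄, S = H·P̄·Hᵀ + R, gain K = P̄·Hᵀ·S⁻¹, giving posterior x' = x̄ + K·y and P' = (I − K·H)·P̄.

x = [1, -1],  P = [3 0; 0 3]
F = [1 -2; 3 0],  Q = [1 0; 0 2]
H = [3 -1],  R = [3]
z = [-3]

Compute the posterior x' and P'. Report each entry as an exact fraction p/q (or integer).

x' = [15/122, 192/61]
P' = [431/122 588/61; 588/61 1767/61]

x̄ = F·x = [3, 3]
P̄ = F·P·Fᵀ + Q = [16 9; 9 29]
y = z − H·x̄ = [-9]
S = H·P̄·Hᵀ + R = [122]
K = P̄·Hᵀ·S⁻¹ = [39/122; -1/61]
x' = x̄ + K·y = [15/122, 192/61]
P' = (I − K·H)·P̄ = [431/122 588/61; 588/61 1767/61]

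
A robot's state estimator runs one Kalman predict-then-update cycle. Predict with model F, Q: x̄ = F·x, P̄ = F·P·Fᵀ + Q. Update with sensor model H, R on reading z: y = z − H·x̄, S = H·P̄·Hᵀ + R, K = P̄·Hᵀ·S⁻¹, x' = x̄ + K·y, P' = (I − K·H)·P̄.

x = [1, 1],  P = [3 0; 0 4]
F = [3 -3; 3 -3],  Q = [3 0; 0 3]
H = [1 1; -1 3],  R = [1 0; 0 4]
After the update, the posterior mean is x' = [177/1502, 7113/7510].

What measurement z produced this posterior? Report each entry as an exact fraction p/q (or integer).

x̄ = F·x = [0, 0]
P̄ = F·P·Fᵀ + Q = [66 63; 63 66]
S = H·P̄·Hᵀ + R = [259 258; 258 286]
K = P̄·Hᵀ·S⁻¹ = [516/751 -285/1502; 1032/3755 1683/7510]
x' − x̄ = [177/1502, 7113/7510] = K·y
y = (KᵀK)⁻¹·Kᵀ·(x' − x̄) = [1, 3]
z = y + H·x̄ = [1, 3] + [0, 0] = [1, 3]

z = [1, 3]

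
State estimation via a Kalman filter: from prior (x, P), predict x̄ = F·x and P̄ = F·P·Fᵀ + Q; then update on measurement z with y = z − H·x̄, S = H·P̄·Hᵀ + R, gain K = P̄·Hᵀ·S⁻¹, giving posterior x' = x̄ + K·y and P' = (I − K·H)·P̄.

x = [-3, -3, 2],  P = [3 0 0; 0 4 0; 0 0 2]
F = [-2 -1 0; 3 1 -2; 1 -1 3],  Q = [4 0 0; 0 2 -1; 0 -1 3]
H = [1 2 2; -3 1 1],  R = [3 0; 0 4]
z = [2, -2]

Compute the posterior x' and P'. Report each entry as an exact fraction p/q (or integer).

x̄ = F·x = [9, -16, 6]
P̄ = F·P·Fᵀ + Q = [20 -22 -2; -22 41 -8; -2 -8 28]
y = z − H·x̄ = [13, 35]
S = H·P̄·Hᵀ + R = [139 166; 166 381]
K = P̄·Hᵀ·S⁻¹ = [468/3629 -1004/3629; 330/25403 6457/25403; 10162/25403 -2694/25403]
x' = x̄ + K·y = [3605/3629, -176163/25403, 190234/25403]
P' = (I − K·H)·P̄ = [1348/3629 -1034/3629 1062/3629; -1034/3629 387760/25403 -383646/25403; 1062/3629 -383646/25403 395172/25403]

x' = [3605/3629, -176163/25403, 190234/25403]
P' = [1348/3629 -1034/3629 1062/3629; -1034/3629 387760/25403 -383646/25403; 1062/3629 -383646/25403 395172/25403]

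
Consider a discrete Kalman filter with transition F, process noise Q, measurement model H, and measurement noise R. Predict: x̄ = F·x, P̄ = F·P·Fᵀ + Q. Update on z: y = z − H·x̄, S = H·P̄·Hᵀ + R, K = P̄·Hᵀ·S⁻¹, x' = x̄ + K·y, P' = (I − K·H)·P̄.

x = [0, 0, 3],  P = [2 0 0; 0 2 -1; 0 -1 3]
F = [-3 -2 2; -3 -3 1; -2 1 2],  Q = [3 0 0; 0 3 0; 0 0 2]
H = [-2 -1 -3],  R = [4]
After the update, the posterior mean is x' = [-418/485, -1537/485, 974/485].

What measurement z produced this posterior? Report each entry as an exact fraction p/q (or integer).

z = [-1]

x̄ = F·x = [6, 3, 6]
P̄ = F·P·Fᵀ + Q = [49 44 22; 44 48 17; 22 17 20]
S = H·P̄·Hᵀ + R = [970]
K = P̄·Hᵀ·S⁻¹ = [-104/485; -187/970; -121/970]
x' − x̄ = [-3328/485, -2992/485, -1936/485] = K·y
y = (KᵀK)⁻¹·Kᵀ·(x' − x̄) = [32]
z = y + H·x̄ = [32] + [-33] = [-1]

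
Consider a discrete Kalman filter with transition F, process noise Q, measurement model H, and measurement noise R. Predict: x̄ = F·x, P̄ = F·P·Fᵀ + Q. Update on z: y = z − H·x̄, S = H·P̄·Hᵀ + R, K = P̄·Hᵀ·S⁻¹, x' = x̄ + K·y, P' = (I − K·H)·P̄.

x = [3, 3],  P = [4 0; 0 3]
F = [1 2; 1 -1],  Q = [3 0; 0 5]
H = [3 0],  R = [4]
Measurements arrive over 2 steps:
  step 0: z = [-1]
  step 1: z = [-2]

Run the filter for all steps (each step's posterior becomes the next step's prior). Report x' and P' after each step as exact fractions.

step 0: x̄ = F·x = [9, 0]
step 0: P̄ = F·P·Fᵀ + Q = [19 -2; -2 12]
step 0: y = z − H·x̄ = [-28]
step 0: S = H·P̄·Hᵀ + R = [175]
step 0: K = P̄·Hᵀ·S⁻¹ = [57/175; -6/175]
step 0: x' = x̄ + K·y = [-3/25, 24/25]
step 0: P' = (I − K·H)·P̄ = [76/175 -8/175; -8/175 2064/175]
step 1: x̄ = F·x = [9/5, -27/25]
step 1: P̄ = F·P·Fᵀ + Q = [353/7 -116/5; -116/5 433/25]
step 1: y = z − H·x̄ = [-37/5]
step 1: S = H·P̄·Hᵀ + R = [3205/7]
step 1: K = P̄·Hᵀ·S⁻¹ = [1059/3205; -2436/16025]
step 1: x' = x̄ + K·y = [-10338/16025, 3597/80125]
step 1: P' = (I − K·H)·P̄ = [1412/3205 -3248/16025; -3248/16025 540037/80125]

step 0: x' = [-3/25, 24/25], P' = [76/175 -8/175; -8/175 2064/175]
step 1: x' = [-10338/16025, 3597/80125], P' = [1412/3205 -3248/16025; -3248/16025 540037/80125]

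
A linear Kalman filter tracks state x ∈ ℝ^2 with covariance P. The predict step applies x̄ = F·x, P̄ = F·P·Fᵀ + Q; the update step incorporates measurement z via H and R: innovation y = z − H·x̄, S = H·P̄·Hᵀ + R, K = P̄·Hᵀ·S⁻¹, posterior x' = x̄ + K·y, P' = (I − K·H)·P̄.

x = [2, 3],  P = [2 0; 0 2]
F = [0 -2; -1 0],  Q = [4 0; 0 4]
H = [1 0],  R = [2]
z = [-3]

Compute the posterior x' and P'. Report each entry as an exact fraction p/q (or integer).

x' = [-24/7, -2]
P' = [12/7 0; 0 6]

x̄ = F·x = [-6, -2]
P̄ = F·P·Fᵀ + Q = [12 0; 0 6]
y = z − H·x̄ = [3]
S = H·P̄·Hᵀ + R = [14]
K = P̄·Hᵀ·S⁻¹ = [6/7; 0]
x' = x̄ + K·y = [-24/7, -2]
P' = (I − K·H)·P̄ = [12/7 0; 0 6]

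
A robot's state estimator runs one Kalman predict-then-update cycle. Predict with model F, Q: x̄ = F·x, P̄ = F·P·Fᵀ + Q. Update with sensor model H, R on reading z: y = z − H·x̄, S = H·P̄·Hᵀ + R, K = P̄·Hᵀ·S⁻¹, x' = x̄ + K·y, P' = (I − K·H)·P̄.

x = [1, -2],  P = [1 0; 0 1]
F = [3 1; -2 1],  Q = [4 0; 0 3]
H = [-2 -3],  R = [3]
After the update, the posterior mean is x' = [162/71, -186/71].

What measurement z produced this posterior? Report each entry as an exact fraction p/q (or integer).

x̄ = F·x = [1, -4]
P̄ = F·P·Fᵀ + Q = [14 -5; -5 8]
S = H·P̄·Hᵀ + R = [71]
K = P̄·Hᵀ·S⁻¹ = [-13/71; -14/71]
x' − x̄ = [91/71, 98/71] = K·y
y = (KᵀK)⁻¹·Kᵀ·(x' − x̄) = [-7]
z = y + H·x̄ = [-7] + [10] = [3]

z = [3]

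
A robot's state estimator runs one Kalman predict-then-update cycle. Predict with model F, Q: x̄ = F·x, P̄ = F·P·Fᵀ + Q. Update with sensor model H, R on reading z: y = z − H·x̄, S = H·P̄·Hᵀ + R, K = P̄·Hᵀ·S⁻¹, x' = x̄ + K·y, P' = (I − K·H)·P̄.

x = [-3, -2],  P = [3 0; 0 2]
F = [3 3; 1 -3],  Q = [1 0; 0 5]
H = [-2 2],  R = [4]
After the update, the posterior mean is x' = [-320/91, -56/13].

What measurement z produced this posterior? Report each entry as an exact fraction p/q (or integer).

z = [-2]

x̄ = F·x = [-15, 3]
P̄ = F·P·Fᵀ + Q = [46 -9; -9 26]
S = H·P̄·Hᵀ + R = [364]
K = P̄·Hᵀ·S⁻¹ = [-55/182; 5/26]
x' − x̄ = [1045/91, -95/13] = K·y
y = (KᵀK)⁻¹·Kᵀ·(x' − x̄) = [-38]
z = y + H·x̄ = [-38] + [36] = [-2]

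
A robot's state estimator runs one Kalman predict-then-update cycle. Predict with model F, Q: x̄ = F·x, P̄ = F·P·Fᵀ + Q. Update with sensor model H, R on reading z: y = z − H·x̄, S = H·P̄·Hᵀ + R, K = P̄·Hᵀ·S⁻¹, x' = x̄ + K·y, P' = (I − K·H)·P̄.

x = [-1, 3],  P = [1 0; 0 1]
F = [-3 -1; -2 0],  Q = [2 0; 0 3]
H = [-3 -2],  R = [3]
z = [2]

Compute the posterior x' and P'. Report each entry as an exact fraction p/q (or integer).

x̄ = F·x = [0, 2]
P̄ = F·P·Fᵀ + Q = [12 6; 6 7]
y = z − H·x̄ = [6]
S = H·P̄·Hᵀ + R = [211]
K = P̄·Hᵀ·S⁻¹ = [-48/211; -32/211]
x' = x̄ + K·y = [-288/211, 230/211]
P' = (I − K·H)·P̄ = [228/211 -270/211; -270/211 453/211]

x' = [-288/211, 230/211]
P' = [228/211 -270/211; -270/211 453/211]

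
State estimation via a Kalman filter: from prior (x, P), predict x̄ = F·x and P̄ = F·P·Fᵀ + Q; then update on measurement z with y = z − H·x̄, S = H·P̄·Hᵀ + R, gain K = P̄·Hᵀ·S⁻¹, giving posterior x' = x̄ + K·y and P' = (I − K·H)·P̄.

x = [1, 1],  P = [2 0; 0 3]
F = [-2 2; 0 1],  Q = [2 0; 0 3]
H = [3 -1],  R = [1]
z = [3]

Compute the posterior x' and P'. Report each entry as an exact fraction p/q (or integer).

x̄ = F·x = [0, 1]
P̄ = F·P·Fᵀ + Q = [22 6; 6 6]
y = z − H·x̄ = [4]
S = H·P̄·Hᵀ + R = [169]
K = P̄·Hᵀ·S⁻¹ = [60/169; 12/169]
x' = x̄ + K·y = [240/169, 217/169]
P' = (I − K·H)·P̄ = [118/169 294/169; 294/169 870/169]

x' = [240/169, 217/169]
P' = [118/169 294/169; 294/169 870/169]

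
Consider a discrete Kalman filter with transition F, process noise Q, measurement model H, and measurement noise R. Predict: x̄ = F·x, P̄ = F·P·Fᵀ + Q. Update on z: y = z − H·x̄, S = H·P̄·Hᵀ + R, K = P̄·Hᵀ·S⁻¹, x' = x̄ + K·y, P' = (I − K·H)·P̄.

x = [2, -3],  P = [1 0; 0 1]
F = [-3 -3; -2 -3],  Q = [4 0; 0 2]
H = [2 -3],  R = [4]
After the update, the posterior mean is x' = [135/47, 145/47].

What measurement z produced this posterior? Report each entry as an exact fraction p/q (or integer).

z = [-3]

x̄ = F·x = [3, 5]
P̄ = F·P·Fᵀ + Q = [22 15; 15 15]
S = H·P̄·Hᵀ + R = [47]
K = P̄·Hᵀ·S⁻¹ = [-1/47; -15/47]
x' − x̄ = [-6/47, -90/47] = K·y
y = (KᵀK)⁻¹·Kᵀ·(x' − x̄) = [6]
z = y + H·x̄ = [6] + [-9] = [-3]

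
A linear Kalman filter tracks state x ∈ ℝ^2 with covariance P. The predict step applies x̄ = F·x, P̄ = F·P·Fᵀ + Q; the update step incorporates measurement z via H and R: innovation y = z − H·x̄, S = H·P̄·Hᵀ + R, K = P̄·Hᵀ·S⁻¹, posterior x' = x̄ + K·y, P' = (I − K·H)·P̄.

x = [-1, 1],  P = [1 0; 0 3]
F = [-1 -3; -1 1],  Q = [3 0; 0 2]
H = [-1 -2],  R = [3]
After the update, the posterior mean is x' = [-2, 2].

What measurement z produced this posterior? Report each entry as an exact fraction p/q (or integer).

z = [-2]

x̄ = F·x = [-2, 2]
P̄ = F·P·Fᵀ + Q = [31 -8; -8 6]
S = H·P̄·Hᵀ + R = [26]
K = P̄·Hᵀ·S⁻¹ = [-15/26; -2/13]
x' − x̄ = [0, 0] = K·y
y = (KᵀK)⁻¹·Kᵀ·(x' − x̄) = [0]
z = y + H·x̄ = [0] + [-2] = [-2]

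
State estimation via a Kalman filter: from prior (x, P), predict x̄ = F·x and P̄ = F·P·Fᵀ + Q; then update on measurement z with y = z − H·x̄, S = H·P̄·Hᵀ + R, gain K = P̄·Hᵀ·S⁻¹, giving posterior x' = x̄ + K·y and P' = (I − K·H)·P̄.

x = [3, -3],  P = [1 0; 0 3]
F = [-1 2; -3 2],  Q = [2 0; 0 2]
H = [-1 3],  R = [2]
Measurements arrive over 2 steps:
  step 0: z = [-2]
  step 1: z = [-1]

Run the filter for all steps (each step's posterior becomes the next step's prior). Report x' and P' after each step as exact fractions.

step 0: x' = [-93/67, -87/67], P' = [555/67 195/67; 195/67 83/67]
step 1: x' = [-19318/12921, -10592/12921], P' = [37933/12921 13001/12921; 13001/12921 7309/12921]

step 0: x̄ = F·x = [-9, -15]
step 0: P̄ = F·P·Fᵀ + Q = [15 15; 15 23]
step 0: y = z − H·x̄ = [34]
step 0: S = H·P̄·Hᵀ + R = [134]
step 0: K = P̄·Hᵀ·S⁻¹ = [15/67; 27/67]
step 0: x' = x̄ + K·y = [-93/67, -87/67]
step 0: P' = (I − K·H)·P̄ = [555/67 195/67; 195/67 83/67]
step 1: x̄ = F·x = [-81/67, 105/67]
step 1: P̄ = F·P·Fᵀ + Q = [241/67 437/67; 437/67 3121/67]
step 1: y = z − H·x̄ = [-463/67]
step 1: S = H·P̄·Hᵀ + R = [25842/67]
step 1: K = P̄·Hᵀ·S⁻¹ = [535/12921; 4463/12921]
step 1: x' = x̄ + K·y = [-19318/12921, -10592/12921]
step 1: P' = (I − K·H)·P̄ = [37933/12921 13001/12921; 13001/12921 7309/12921]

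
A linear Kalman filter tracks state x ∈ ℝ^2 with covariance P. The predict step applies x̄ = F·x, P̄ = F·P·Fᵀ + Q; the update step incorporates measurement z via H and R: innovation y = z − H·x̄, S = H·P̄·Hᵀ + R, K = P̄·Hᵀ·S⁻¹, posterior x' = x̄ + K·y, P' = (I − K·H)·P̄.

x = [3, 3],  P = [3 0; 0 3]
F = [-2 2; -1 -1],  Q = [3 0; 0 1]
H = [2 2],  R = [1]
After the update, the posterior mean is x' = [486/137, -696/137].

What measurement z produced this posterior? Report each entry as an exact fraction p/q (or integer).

z = [-3]

x̄ = F·x = [0, -6]
P̄ = F·P·Fᵀ + Q = [27 0; 0 7]
S = H·P̄·Hᵀ + R = [137]
K = P̄·Hᵀ·S⁻¹ = [54/137; 14/137]
x' − x̄ = [486/137, 126/137] = K·y
y = (KᵀK)⁻¹·Kᵀ·(x' − x̄) = [9]
z = y + H·x̄ = [9] + [-12] = [-3]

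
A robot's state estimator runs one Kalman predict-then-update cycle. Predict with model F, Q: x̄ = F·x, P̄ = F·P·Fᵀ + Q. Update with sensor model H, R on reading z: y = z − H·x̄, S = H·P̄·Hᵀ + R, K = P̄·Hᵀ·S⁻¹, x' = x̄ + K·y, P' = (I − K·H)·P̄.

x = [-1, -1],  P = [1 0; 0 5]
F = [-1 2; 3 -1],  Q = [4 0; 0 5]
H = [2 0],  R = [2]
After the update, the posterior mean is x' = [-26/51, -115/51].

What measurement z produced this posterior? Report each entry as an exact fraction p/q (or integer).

x̄ = F·x = [-1, -2]
P̄ = F·P·Fᵀ + Q = [25 -13; -13 19]
S = H·P̄·Hᵀ + R = [102]
K = P̄·Hᵀ·S⁻¹ = [25/51; -13/51]
x' − x̄ = [25/51, -13/51] = K·y
y = (KᵀK)⁻¹·Kᵀ·(x' − x̄) = [1]
z = y + H·x̄ = [1] + [-2] = [-1]

z = [-1]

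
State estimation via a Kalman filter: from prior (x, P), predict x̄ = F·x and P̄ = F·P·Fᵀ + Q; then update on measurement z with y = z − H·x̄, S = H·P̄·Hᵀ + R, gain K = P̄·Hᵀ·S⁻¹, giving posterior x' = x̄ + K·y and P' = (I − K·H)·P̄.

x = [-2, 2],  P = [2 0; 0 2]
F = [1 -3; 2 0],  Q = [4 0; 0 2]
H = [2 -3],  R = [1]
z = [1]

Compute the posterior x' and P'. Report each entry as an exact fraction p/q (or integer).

x̄ = F·x = [-8, -4]
P̄ = F·P·Fᵀ + Q = [24 4; 4 10]
y = z − H·x̄ = [5]
S = H·P̄·Hᵀ + R = [139]
K = P̄·Hᵀ·S⁻¹ = [36/139; -22/139]
x' = x̄ + K·y = [-932/139, -666/139]
P' = (I − K·H)·P̄ = [2040/139 1348/139; 1348/139 906/139]

x' = [-932/139, -666/139]
P' = [2040/139 1348/139; 1348/139 906/139]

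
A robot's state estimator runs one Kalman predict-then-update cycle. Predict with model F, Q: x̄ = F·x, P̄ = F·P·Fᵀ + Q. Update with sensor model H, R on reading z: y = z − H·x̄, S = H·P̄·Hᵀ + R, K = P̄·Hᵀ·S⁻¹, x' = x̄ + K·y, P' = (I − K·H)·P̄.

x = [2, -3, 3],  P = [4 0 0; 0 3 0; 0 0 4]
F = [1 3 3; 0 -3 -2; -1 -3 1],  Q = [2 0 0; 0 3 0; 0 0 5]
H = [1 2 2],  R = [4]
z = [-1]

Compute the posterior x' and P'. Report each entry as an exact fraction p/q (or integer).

x' = [2637/289, -1424/289, 19/289]
P' = [14900/289 -9130/289 1538/289; -9130/289 7053/289 -2330/289; 1538/289 -2330/289 1759/289]

x̄ = F·x = [2, 3, 10]
P̄ = F·P·Fᵀ + Q = [69 -51 -19; -51 46 19; -19 19 40]
y = z − H·x̄ = [-29]
S = H·P̄·Hᵀ + R = [289]
K = P̄·Hᵀ·S⁻¹ = [-71/289; 79/289; 99/289]
x' = x̄ + K·y = [2637/289, -1424/289, 19/289]
P' = (I − K·H)·P̄ = [14900/289 -9130/289 1538/289; -9130/289 7053/289 -2330/289; 1538/289 -2330/289 1759/289]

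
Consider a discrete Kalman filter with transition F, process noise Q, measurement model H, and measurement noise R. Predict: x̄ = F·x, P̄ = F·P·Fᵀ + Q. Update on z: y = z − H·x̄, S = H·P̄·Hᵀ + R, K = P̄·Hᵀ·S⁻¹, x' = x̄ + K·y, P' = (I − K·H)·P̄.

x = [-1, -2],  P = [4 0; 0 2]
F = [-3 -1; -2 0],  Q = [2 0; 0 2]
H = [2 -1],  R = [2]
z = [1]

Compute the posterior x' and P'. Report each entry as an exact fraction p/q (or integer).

x̄ = F·x = [5, 2]
P̄ = F·P·Fᵀ + Q = [40 24; 24 18]
y = z − H·x̄ = [-7]
S = H·P̄·Hᵀ + R = [84]
K = P̄·Hᵀ·S⁻¹ = [2/3; 5/14]
x' = x̄ + K·y = [1/3, -1/2]
P' = (I − K·H)·P̄ = [8/3 4; 4 51/7]

x' = [1/3, -1/2]
P' = [8/3 4; 4 51/7]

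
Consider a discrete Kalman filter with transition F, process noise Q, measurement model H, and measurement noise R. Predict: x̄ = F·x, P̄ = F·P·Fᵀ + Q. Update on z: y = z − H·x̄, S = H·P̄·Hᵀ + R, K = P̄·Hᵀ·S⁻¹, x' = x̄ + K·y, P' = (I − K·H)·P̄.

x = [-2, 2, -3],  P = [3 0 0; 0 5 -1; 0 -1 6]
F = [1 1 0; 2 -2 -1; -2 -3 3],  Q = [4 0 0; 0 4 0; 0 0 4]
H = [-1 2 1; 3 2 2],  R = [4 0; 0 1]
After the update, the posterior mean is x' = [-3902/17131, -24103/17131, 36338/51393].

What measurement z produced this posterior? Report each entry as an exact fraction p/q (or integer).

x̄ = F·x = [0, -5, -11]
P̄ = F·P·Fᵀ + Q = [12 -3 -24; -3 38 3; -24 3 133]
S = H·P̄·Hᵀ + R = [373 364; 364 493]
K = P̄·Hᵀ·S⁻¹ = [-4718/17131 2858/17131; 4618/17131 -873/17131; 7559/51393 15268/51393]
x' − x̄ = [-3902/17131, 61552/17131, 601661/51393] = K·y
y = (KᵀK)⁻¹·Kᵀ·(x' − x̄) = [19, 30]
z = y + H·x̄ = [19, 30] + [-21, -32] = [-2, -2]

z = [-2, -2]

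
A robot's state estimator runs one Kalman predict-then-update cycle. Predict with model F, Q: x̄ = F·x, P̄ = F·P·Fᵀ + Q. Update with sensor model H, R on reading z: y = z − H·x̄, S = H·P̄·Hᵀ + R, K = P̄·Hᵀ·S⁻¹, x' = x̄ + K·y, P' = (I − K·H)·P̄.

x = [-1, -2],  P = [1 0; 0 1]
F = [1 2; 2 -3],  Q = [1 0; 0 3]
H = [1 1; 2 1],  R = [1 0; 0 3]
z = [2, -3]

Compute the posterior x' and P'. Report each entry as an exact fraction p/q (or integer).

x̄ = F·x = [-5, 4]
P̄ = F·P·Fᵀ + Q = [6 -4; -4 16]
y = z − H·x̄ = [3, 3]
S = H·P̄·Hᵀ + R = [15 16; 16 27]
K = P̄·Hᵀ·S⁻¹ = [-74/149 88/149; 196/149 -72/149]
x' = x̄ + K·y = [-703/149, 968/149]
P' = (I − K·H)·P̄ = [338/149 -412/149; -412/149 608/149]

x' = [-703/149, 968/149]
P' = [338/149 -412/149; -412/149 608/149]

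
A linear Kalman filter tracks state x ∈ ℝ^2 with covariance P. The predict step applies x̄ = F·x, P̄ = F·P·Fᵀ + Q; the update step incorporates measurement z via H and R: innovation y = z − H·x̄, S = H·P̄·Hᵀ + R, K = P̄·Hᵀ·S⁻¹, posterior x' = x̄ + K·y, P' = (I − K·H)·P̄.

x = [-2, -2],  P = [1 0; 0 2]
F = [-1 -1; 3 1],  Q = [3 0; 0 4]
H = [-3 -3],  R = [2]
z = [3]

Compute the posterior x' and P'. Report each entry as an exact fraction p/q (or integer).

x̄ = F·x = [4, -8]
P̄ = F·P·Fᵀ + Q = [6 -5; -5 15]
y = z − H·x̄ = [-9]
S = H·P̄·Hᵀ + R = [101]
K = P̄·Hᵀ·S⁻¹ = [-3/101; -30/101]
x' = x̄ + K·y = [431/101, -538/101]
P' = (I − K·H)·P̄ = [597/101 -595/101; -595/101 615/101]

x' = [431/101, -538/101]
P' = [597/101 -595/101; -595/101 615/101]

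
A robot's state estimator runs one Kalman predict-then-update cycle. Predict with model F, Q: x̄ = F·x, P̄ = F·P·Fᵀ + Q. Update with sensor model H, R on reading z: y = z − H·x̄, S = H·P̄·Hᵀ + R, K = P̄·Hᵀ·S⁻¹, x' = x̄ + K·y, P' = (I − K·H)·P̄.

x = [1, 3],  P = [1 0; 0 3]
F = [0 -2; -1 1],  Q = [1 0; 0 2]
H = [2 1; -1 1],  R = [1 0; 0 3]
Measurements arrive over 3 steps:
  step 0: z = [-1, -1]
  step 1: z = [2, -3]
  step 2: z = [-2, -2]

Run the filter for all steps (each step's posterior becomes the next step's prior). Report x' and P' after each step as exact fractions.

step 0: x' = [-105/514, -188/257], P' = [207/514 -114/257; -114/257 282/257]
step 1: x' = [51230/32057, -35413/32057], P' = [37394/96171 -41107/96171; -41107/96171 101288/96171]
step 2: x' = [420881/3481582, -17491647/8703955], P' = [1349429/3481582 -740834/1740791; -740834/1740791 9140018/8703955]

step 0: x̄ = F·x = [-6, 2]
step 0: P̄ = F·P·Fᵀ + Q = [13 -6; -6 6]
step 0: y = z − H·x̄ = [9, -9]
step 0: S = H·P̄·Hᵀ + R = [35 -26; -26 34]
step 0: K = P̄·Hᵀ·S⁻¹ = [93/257 -145/514; 54/257 132/257]
step 0: x' = x̄ + K·y = [-105/514, -188/257]
step 0: P' = (I − K·H)·P̄ = [207/514 -114/257; -114/257 282/257]
step 1: x̄ = F·x = [376/257, -271/514]
step 1: P̄ = F·P·Fᵀ + Q = [1385/257 -792/257; -792/257 2255/514]
step 1: y = z − H·x̄ = [-205/514, -519/514]
step 1: S = H·P̄·Hᵀ + R = [7513/514 -4869/514; -4869/514 9735/514]
step 1: K = P̄·Hᵀ·S⁻¹ = [11227/32057 -26167/96171; 6358/32057 47465/96171]
step 1: x' = x̄ + K·y = [51230/32057, -35413/32057]
step 1: P' = (I − K·H)·P̄ = [37394/96171 -41107/96171; -41107/96171 101288/96171]
step 2: x̄ = F·x = [70826/32057, -86643/32057]
step 2: P̄ = F·P·Fᵀ + Q = [501323/96171 -94930/32057; -94930/32057 137746/32057]
step 2: y = z − H·x̄ = [-119123/32057, 93355/32057]
step 2: S = H·P̄·Hᵀ + R = [1375541/96171 -874198/96171; -874198/96171 1772654/96171]
step 2: K = P̄·Hᵀ·S⁻¹ = [46815/133907 -943699/3481582; 133206/669535 4281396/8703955]
step 2: x' = x̄ + K·y = [420881/3481582, -17491647/8703955]
step 2: P' = (I − K·H)·P̄ = [1349429/3481582 -740834/1740791; -740834/1740791 9140018/8703955]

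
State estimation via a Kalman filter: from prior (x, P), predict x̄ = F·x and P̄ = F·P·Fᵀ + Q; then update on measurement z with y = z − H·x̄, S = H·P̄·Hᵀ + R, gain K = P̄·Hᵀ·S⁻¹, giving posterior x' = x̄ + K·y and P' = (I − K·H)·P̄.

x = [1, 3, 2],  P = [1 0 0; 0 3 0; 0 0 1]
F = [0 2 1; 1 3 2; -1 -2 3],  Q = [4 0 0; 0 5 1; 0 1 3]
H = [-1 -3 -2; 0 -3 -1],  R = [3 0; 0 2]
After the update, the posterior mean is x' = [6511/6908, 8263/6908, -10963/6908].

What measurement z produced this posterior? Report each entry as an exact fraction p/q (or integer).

x̄ = F·x = [8, 14, -1]
P̄ = F·P·Fᵀ + Q = [17 20 -9; 20 37 -12; -9 -12 25]
S = H·P̄·Hᵀ + R = [393 326; 326 288]
K = P̄·Hᵀ·S⁻¹ = [-183/3454 -809/6908; 729/3454 -4025/6908; -2513/3454 5953/6908]
x' − x̄ = [-48753/6908, -88449/6908, -4055/6908] = K·y
y = (KᵀK)⁻¹·Kᵀ·(x' − x̄) = [47, 39]
z = y + H·x̄ = [47, 39] + [-48, -41] = [-1, -2]

z = [-1, -2]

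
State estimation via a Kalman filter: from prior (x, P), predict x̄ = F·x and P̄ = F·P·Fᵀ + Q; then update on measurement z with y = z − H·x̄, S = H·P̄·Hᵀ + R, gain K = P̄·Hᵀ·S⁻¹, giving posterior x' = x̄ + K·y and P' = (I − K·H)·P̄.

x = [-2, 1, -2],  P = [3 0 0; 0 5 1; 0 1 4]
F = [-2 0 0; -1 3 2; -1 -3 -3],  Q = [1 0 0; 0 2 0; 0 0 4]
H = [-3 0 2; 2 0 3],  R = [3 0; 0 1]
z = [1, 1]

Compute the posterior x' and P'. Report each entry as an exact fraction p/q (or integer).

x' = [-5607/230504, 80393/57626, 42281/115252]
P' = [41641/230504 11967/57626 -8043/115252; 11967/57626 217725/28813 -4572/28813; -8043/115252 -4572/28813 7125/57626]

x̄ = F·x = [4, 1, 5]
P̄ = F·P·Fᵀ + Q = [13 6 6; 6 78 -81; 6 -81 106]
y = z − H·x̄ = [3, -22]
S = H·P̄·Hᵀ + R = [472 528; 528 1079]
K = P̄·Hᵀ·S⁻¹ = [-52365/230504 4378/28813; -18063/57626 -1749/28813; 17543/115252 6666/28813]
x' = x̄ + K·y = [-5607/230504, 80393/57626, 42281/115252]
P' = (I − K·H)·P̄ = [41641/230504 11967/57626 -8043/115252; 11967/57626 217725/28813 -4572/28813; -8043/115252 -4572/28813 7125/57626]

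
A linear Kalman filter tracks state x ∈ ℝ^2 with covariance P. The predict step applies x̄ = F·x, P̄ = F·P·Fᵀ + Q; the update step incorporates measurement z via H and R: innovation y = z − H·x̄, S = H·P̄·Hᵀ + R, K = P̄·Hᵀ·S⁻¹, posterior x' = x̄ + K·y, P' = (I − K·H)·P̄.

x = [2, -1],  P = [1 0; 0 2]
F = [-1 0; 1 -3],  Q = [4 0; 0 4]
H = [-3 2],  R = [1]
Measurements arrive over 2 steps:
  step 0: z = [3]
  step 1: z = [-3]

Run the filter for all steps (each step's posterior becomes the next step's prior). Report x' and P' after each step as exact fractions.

step 0: x̄ = F·x = [-2, 5]
step 0: P̄ = F·P·Fᵀ + Q = [5 -1; -1 23]
step 0: y = z − H·x̄ = [-13]
step 0: S = H·P̄·Hᵀ + R = [150]
step 0: K = P̄·Hᵀ·S⁻¹ = [-17/150; 49/150]
step 0: x' = x̄ + K·y = [-79/150, 113/150]
step 0: P' = (I − K·H)·P̄ = [461/150 683/150; 683/150 1049/150]
step 1: x̄ = F·x = [79/150, -209/75]
step 1: P̄ = F·P·Fᵀ + Q = [1061/150 794/75; 794/75 3202/75]
step 1: y = z − H·x̄ = [623/150]
step 1: S = H·P̄·Hᵀ + R = [16259/150]
step 1: K = P̄·Hᵀ·S⁻¹ = [-7/16259; 8044/16259]
step 1: x' = x̄ + K·y = [8534/16259, -11899/16259]
step 1: P' = (I − K·H)·P̄ = [115005/16259 172504/16259; 172504/16259 262778/16259]

step 0: x' = [-79/150, 113/150], P' = [461/150 683/150; 683/150 1049/150]
step 1: x' = [8534/16259, -11899/16259], P' = [115005/16259 172504/16259; 172504/16259 262778/16259]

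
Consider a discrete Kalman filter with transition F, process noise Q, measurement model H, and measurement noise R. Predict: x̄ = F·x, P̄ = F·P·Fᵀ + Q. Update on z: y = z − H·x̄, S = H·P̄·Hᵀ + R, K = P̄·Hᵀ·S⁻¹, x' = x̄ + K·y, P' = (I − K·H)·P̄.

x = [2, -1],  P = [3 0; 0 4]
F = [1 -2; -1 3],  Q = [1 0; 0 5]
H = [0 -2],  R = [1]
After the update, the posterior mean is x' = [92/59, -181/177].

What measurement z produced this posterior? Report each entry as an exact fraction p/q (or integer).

x̄ = F·x = [4, -5]
P̄ = F·P·Fᵀ + Q = [20 -27; -27 44]
S = H·P̄·Hᵀ + R = [177]
K = P̄·Hᵀ·S⁻¹ = [18/59; -88/177]
x' − x̄ = [-144/59, 704/177] = K·y
y = (KᵀK)⁻¹·Kᵀ·(x' − x̄) = [-8]
z = y + H·x̄ = [-8] + [10] = [2]

z = [2]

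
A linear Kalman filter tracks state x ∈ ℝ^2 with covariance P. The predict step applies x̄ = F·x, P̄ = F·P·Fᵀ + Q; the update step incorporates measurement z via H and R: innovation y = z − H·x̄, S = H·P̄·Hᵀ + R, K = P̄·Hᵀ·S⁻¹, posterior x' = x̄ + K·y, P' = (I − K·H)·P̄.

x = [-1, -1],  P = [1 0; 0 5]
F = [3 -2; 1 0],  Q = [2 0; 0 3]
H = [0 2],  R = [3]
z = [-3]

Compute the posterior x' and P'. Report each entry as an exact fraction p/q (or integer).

x̄ = F·x = [-1, -1]
P̄ = F·P·Fᵀ + Q = [31 3; 3 4]
y = z − H·x̄ = [-1]
S = H·P̄·Hᵀ + R = [19]
K = P̄·Hᵀ·S⁻¹ = [6/19; 8/19]
x' = x̄ + K·y = [-25/19, -27/19]
P' = (I − K·H)·P̄ = [553/19 9/19; 9/19 12/19]

x' = [-25/19, -27/19]
P' = [553/19 9/19; 9/19 12/19]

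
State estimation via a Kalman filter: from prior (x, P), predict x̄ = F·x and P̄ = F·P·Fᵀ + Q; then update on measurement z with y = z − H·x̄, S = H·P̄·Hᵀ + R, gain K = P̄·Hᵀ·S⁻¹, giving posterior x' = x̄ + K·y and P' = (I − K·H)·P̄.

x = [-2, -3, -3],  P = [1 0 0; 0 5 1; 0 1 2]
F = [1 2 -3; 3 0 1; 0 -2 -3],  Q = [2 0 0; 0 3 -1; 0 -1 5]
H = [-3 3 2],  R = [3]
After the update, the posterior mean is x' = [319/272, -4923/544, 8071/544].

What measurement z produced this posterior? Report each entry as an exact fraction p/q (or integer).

z = [-1]

x̄ = F·x = [1, -9, 15]
P̄ = F·P·Fᵀ + Q = [29 -1 -2; -1 14 -9; -2 -9 55]
S = H·P̄·Hᵀ + R = [544]
K = P̄·Hᵀ·S⁻¹ = [-47/272; 27/544; 89/544]
x' − x̄ = [47/272, -27/544, -89/544] = K·y
y = (KᵀK)⁻¹·Kᵀ·(x' − x̄) = [-1]
z = y + H·x̄ = [-1] + [0] = [-1]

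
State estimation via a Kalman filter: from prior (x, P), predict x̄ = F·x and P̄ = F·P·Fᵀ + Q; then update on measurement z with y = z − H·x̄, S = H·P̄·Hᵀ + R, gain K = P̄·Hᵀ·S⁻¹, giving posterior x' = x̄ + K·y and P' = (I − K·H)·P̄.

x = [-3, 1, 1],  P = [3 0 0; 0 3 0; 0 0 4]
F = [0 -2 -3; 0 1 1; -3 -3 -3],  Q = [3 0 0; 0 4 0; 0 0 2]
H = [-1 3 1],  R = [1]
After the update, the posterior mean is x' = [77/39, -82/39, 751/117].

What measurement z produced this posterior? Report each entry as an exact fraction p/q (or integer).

x̄ = F·x = [-5, 2, 3]
P̄ = F·P·Fᵀ + Q = [51 -18 54; -18 11 -21; 54 -21 92]
S = H·P̄·Hᵀ + R = [117]
K = P̄·Hᵀ·S⁻¹ = [-17/39; 10/39; -25/117]
x' − x̄ = [272/39, -160/39, 400/117] = K·y
y = (KᵀK)⁻¹·Kᵀ·(x' − x̄) = [-16]
z = y + H·x̄ = [-16] + [14] = [-2]

z = [-2]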